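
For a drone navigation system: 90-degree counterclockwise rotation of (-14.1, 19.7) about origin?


90° CCW: (x,y) -> (-y, x)
(-14.1,19.7) -> (-19.7, -14.1)

(-19.7, -14.1)


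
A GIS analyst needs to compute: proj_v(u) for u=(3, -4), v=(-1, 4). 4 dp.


u.v = -19, |v| = sqrt(17) = 4.1231
Scalar projection = u.v / |v| = -19 / sqrt(17) = -4.6082

-4.6082


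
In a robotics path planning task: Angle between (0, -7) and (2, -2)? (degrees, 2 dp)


u.v = 14, |u| = sqrt(49) = 7, |v| = sqrt(8) = 2.8284
cos(theta) = u.v/(|u||v|) = 14/sqrt(392) = 0.707107
theta = acos(0.707107) = 45 degrees

45 degrees


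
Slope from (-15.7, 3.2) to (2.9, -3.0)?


slope = (y2-y1)/(x2-x1) = ((-3)-3.2)/(2.9-(-15.7)) = (-6.2)/18.6 = -0.3333

-0.3333


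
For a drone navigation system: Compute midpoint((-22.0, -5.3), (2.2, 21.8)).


M = (((-22)+2.2)/2, ((-5.3)+21.8)/2)
= (-9.9, 8.25)

(-9.9, 8.25)


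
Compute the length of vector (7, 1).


|u| = sqrt(7^2 + 1^2) = sqrt(50) = 7.0711

7.0711


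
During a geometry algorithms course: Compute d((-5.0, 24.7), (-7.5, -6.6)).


dx=-2.5, dy=-31.3
d^2 = (-2.5)^2 + (-31.3)^2 = 985.94
d = sqrt(985.94) = 31.3997

31.3997


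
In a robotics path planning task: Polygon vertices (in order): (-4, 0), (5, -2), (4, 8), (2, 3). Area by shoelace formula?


Shoelace sum: ((-4)*(-2) - 5*0) + (5*8 - 4*(-2)) + (4*3 - 2*8) + (2*0 - (-4)*3)
= 64
Area = |64|/2 = 32

32


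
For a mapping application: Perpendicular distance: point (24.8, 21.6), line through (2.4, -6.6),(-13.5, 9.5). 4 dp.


|cross product| = 809.02
|line direction| = sqrt(512.02) = 22.6279
Distance = 809.02/sqrt(512.02) = 35.7533

35.7533


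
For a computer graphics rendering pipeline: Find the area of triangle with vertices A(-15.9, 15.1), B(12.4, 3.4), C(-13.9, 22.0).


Area = |x_A(y_B-y_C) + x_B(y_C-y_A) + x_C(y_A-y_B)|/2
= |295.74 + 85.56 + (-162.63)|/2
= 218.67/2 = 109.335

109.335


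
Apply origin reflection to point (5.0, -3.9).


Reflection over origin: (x,y) -> (-x,-y)
(5, -3.9) -> (-5, 3.9)

(-5, 3.9)


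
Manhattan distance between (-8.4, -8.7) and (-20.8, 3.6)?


|(-8.4)-(-20.8)| + |(-8.7)-3.6| = 12.4 + 12.3 = 24.7

24.7


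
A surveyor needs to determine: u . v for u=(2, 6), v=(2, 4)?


u . v = u_x*v_x + u_y*v_y = 2*2 + 6*4
= 4 + 24 = 28

28


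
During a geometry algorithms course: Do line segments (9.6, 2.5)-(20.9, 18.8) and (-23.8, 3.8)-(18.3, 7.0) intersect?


Cross products: d1=-161.61, d2=488.46, d3=559.11, d4=-90.96
d1*d2 < 0 and d3*d4 < 0? yes

Yes, they intersect


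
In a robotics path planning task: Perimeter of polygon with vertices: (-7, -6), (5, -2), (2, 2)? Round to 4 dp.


Sides: (-7, -6)->(5, -2): sqrt(160) = 12.649111, (5, -2)->(2, 2): sqrt(25) = 5, (2, 2)->(-7, -6): sqrt(145) = 12.041595
Sum = 29.690706
Perimeter = 29.6907

29.6907


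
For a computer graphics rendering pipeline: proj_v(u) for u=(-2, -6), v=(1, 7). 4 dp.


u.v = -44, |v| = sqrt(50) = 7.0711
Scalar projection = u.v / |v| = -44 / sqrt(50) = -6.2225

-6.2225


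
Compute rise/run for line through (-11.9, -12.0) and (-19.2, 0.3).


slope = (y2-y1)/(x2-x1) = (0.3-(-12))/((-19.2)-(-11.9)) = 12.3/(-7.3) = -1.6849

-1.6849


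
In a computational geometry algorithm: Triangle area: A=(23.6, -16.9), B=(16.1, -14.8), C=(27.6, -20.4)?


Area = |x_A(y_B-y_C) + x_B(y_C-y_A) + x_C(y_A-y_B)|/2
= |132.16 + (-56.35) + (-57.96)|/2
= 17.85/2 = 8.925

8.925


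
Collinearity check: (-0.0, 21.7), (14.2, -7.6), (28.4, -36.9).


Cross product: (14.2-0)*((-36.9)-21.7) - ((-7.6)-21.7)*(28.4-0)
= 0

Yes, collinear


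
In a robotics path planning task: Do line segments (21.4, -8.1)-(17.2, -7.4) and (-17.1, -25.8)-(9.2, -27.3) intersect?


Cross products: d1=523.26, d2=535.37, d3=101.29, d4=89.18
d1*d2 < 0 and d3*d4 < 0? no

No, they don't intersect


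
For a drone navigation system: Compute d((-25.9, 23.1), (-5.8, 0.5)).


dx=20.1, dy=-22.6
d^2 = 20.1^2 + (-22.6)^2 = 914.77
d = sqrt(914.77) = 30.2452

30.2452


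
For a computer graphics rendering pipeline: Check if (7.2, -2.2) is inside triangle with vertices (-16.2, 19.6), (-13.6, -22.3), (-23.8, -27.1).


Cross products: AB x AP = 923.78, BC x BP = -105.18, CA x CP = -1258.46
All same sign? no

No, outside


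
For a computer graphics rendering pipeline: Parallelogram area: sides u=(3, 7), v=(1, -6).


|u x v| = |3*(-6) - 7*1|
= |(-18) - 7| = 25

25


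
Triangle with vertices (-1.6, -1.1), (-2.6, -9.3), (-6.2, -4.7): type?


Side lengths squared: AB^2=68.24, BC^2=34.12, CA^2=34.12
Sorted: [34.12, 34.12, 68.24]
By sides: Isosceles, By angles: Right

Isosceles, Right


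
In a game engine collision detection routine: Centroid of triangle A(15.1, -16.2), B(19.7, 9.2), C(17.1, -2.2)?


Centroid = ((x_A+x_B+x_C)/3, (y_A+y_B+y_C)/3)
= ((15.1+19.7+17.1)/3, ((-16.2)+9.2+(-2.2))/3)
= (17.3, -3.0667)

(17.3, -3.0667)


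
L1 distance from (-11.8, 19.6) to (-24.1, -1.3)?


|(-11.8)-(-24.1)| + |19.6-(-1.3)| = 12.3 + 20.9 = 33.2

33.2


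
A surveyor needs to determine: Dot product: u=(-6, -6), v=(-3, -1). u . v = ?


u . v = u_x*v_x + u_y*v_y = (-6)*(-3) + (-6)*(-1)
= 18 + 6 = 24

24


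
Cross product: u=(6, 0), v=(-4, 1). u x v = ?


u x v = u_x*v_y - u_y*v_x = 6*1 - 0*(-4)
= 6 - 0 = 6

6


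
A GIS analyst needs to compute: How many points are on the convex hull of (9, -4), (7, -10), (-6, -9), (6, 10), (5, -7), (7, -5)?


Convex hull vertices (CCW): (-6, -9), (7, -10), (9, -4), (6, 10)
Count = 4

4


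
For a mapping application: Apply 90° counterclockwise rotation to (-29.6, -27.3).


90° CCW: (x,y) -> (-y, x)
(-29.6,-27.3) -> (27.3, -29.6)

(27.3, -29.6)


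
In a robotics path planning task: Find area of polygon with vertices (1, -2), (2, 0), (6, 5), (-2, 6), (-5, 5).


Shoelace sum: (1*0 - 2*(-2)) + (2*5 - 6*0) + (6*6 - (-2)*5) + ((-2)*5 - (-5)*6) + ((-5)*(-2) - 1*5)
= 85
Area = |85|/2 = 42.5

42.5


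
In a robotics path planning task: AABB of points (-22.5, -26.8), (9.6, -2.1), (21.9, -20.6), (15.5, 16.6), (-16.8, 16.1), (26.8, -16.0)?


x range: [-22.5, 26.8]
y range: [-26.8, 16.6]
Bounding box: (-22.5,-26.8) to (26.8,16.6)

(-22.5,-26.8) to (26.8,16.6)


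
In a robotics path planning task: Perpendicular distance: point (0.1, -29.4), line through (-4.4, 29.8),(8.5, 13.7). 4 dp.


|cross product| = 691.23
|line direction| = sqrt(425.62) = 20.6306
Distance = 691.23/sqrt(425.62) = 33.5051

33.5051


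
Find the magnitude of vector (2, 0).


|u| = sqrt(2^2 + 0^2) = sqrt(4) = 2

2


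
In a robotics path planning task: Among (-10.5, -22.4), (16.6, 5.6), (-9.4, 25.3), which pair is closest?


d(P0,P1) = 38.9668, d(P0,P2) = 47.7127, d(P1,P2) = 32.6204
Closest: P1 and P2

Closest pair: (16.6, 5.6) and (-9.4, 25.3), distance = 32.6204


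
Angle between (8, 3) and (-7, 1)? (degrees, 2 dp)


u.v = -53, |u| = sqrt(73) = 8.544, |v| = sqrt(50) = 7.0711
cos(theta) = u.v/(|u||v|) = -53/sqrt(3650) = -0.877262
theta = acos(-0.877262) = 151.31 degrees

151.31 degrees


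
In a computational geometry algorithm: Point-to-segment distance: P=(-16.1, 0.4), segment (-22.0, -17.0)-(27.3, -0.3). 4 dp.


Project P onto AB: t = 0.2146 (clamped to [0,1])
Closest point on segment: (-11.4199, -13.4161)
Distance: 14.5872

14.5872


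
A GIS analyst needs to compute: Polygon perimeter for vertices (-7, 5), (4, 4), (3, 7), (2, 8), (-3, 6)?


Sides: (-7, 5)->(4, 4): sqrt(122) = 11.045361, (4, 4)->(3, 7): sqrt(10) = 3.162278, (3, 7)->(2, 8): sqrt(2) = 1.414214, (2, 8)->(-3, 6): sqrt(29) = 5.385165, (-3, 6)->(-7, 5): sqrt(17) = 4.123106
Sum = 25.130124
Perimeter = 25.1301

25.1301


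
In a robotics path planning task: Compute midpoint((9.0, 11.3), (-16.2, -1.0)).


M = ((9+(-16.2))/2, (11.3+(-1))/2)
= (-3.6, 5.15)

(-3.6, 5.15)


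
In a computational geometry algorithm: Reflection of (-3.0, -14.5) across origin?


Reflection over origin: (x,y) -> (-x,-y)
(-3, -14.5) -> (3, 14.5)

(3, 14.5)


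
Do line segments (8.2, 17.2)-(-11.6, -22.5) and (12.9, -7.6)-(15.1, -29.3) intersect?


Cross products: d1=-47.43, d2=-564.43, d3=677.63, d4=1194.63
d1*d2 < 0 and d3*d4 < 0? no

No, they don't intersect


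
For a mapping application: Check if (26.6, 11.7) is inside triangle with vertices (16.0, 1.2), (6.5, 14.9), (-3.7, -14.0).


Cross products: AB x AP = -244.97, BC x BP = 613.53, CA x CP = 45.73
All same sign? no

No, outside


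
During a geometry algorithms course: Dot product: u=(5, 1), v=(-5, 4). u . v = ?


u . v = u_x*v_x + u_y*v_y = 5*(-5) + 1*4
= (-25) + 4 = -21

-21


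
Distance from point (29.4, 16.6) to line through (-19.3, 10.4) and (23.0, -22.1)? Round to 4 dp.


|cross product| = 1845.01
|line direction| = sqrt(2845.54) = 53.3436
Distance = 1845.01/sqrt(2845.54) = 34.5873

34.5873


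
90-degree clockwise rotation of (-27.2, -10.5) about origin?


90° CW: (x,y) -> (y, -x)
(-27.2,-10.5) -> (-10.5, 27.2)

(-10.5, 27.2)


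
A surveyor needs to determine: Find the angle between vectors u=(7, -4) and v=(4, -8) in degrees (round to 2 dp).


u.v = 60, |u| = sqrt(65) = 8.0623, |v| = sqrt(80) = 8.9443
cos(theta) = u.v/(|u||v|) = 60/sqrt(5200) = 0.83205
theta = acos(0.83205) = 33.69 degrees

33.69 degrees


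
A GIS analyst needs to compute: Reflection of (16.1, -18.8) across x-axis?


Reflection over x-axis: (x,y) -> (x,-y)
(16.1, -18.8) -> (16.1, 18.8)

(16.1, 18.8)


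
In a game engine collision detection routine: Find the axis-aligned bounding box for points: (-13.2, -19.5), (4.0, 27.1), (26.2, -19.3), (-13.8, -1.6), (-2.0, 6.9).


x range: [-13.8, 26.2]
y range: [-19.5, 27.1]
Bounding box: (-13.8,-19.5) to (26.2,27.1)

(-13.8,-19.5) to (26.2,27.1)


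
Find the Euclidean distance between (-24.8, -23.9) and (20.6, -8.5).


dx=45.4, dy=15.4
d^2 = 45.4^2 + 15.4^2 = 2298.32
d = sqrt(2298.32) = 47.9408

47.9408


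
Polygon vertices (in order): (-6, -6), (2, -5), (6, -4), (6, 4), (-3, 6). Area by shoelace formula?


Shoelace sum: ((-6)*(-5) - 2*(-6)) + (2*(-4) - 6*(-5)) + (6*4 - 6*(-4)) + (6*6 - (-3)*4) + ((-3)*(-6) - (-6)*6)
= 214
Area = |214|/2 = 107

107


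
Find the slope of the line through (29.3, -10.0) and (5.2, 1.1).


slope = (y2-y1)/(x2-x1) = (1.1-(-10))/(5.2-29.3) = 11.1/(-24.1) = -0.4606

-0.4606


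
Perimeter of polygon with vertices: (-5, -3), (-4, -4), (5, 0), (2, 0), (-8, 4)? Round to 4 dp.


Sides: (-5, -3)->(-4, -4): sqrt(2) = 1.414214, (-4, -4)->(5, 0): sqrt(97) = 9.848858, (5, 0)->(2, 0): sqrt(9) = 3, (2, 0)->(-8, 4): sqrt(116) = 10.77033, (-8, 4)->(-5, -3): sqrt(58) = 7.615773
Sum = 32.649175
Perimeter = 32.6492

32.6492


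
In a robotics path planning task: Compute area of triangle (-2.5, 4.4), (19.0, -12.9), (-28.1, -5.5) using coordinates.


Area = |x_A(y_B-y_C) + x_B(y_C-y_A) + x_C(y_A-y_B)|/2
= |18.5 + (-188.1) + (-486.13)|/2
= 655.73/2 = 327.865

327.865


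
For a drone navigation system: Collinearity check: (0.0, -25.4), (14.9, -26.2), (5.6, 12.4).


Cross product: (14.9-0)*(12.4-(-25.4)) - ((-26.2)-(-25.4))*(5.6-0)
= 567.7

No, not collinear


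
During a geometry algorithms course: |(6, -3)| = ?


|u| = sqrt(6^2 + (-3)^2) = sqrt(45) = 6.7082

6.7082


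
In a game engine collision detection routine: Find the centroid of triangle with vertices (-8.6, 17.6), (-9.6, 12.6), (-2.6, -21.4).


Centroid = ((x_A+x_B+x_C)/3, (y_A+y_B+y_C)/3)
= (((-8.6)+(-9.6)+(-2.6))/3, (17.6+12.6+(-21.4))/3)
= (-6.9333, 2.9333)

(-6.9333, 2.9333)


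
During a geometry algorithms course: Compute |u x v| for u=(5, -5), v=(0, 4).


|u x v| = |5*4 - (-5)*0|
= |20 - 0| = 20

20


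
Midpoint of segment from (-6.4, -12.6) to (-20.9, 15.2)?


M = (((-6.4)+(-20.9))/2, ((-12.6)+15.2)/2)
= (-13.65, 1.3)

(-13.65, 1.3)


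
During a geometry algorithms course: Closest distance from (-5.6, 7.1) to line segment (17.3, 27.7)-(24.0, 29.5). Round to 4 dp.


Project P onto AB: t = 0 (clamped to [0,1])
Closest point on segment: (17.3, 27.7)
Distance: 30.8021

30.8021


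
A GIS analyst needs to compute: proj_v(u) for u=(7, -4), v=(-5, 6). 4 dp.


u.v = -59, |v| = sqrt(61) = 7.8102
Scalar projection = u.v / |v| = -59 / sqrt(61) = -7.5542

-7.5542


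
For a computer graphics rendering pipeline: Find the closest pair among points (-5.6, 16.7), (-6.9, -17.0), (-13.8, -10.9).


d(P0,P1) = 33.7251, d(P0,P2) = 28.7924, d(P1,P2) = 9.2098
Closest: P1 and P2

Closest pair: (-6.9, -17.0) and (-13.8, -10.9), distance = 9.2098


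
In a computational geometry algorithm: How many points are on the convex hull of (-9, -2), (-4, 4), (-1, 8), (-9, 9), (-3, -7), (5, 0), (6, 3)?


Convex hull vertices (CCW): (-9, -2), (-3, -7), (5, 0), (6, 3), (-1, 8), (-9, 9)
Count = 6

6


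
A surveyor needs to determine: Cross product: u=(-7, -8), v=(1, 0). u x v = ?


u x v = u_x*v_y - u_y*v_x = (-7)*0 - (-8)*1
= 0 - (-8) = 8

8


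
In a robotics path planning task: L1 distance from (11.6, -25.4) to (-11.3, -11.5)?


|11.6-(-11.3)| + |(-25.4)-(-11.5)| = 22.9 + 13.9 = 36.8

36.8


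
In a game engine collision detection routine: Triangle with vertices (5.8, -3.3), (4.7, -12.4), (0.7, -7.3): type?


Side lengths squared: AB^2=84.02, BC^2=42.01, CA^2=42.01
Sorted: [42.01, 42.01, 84.02]
By sides: Isosceles, By angles: Right

Isosceles, Right


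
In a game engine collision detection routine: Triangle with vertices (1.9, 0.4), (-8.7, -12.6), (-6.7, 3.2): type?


Side lengths squared: AB^2=281.36, BC^2=253.64, CA^2=81.8
Sorted: [81.8, 253.64, 281.36]
By sides: Scalene, By angles: Acute

Scalene, Acute


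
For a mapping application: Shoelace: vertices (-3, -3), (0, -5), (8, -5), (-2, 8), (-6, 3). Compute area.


Shoelace sum: ((-3)*(-5) - 0*(-3)) + (0*(-5) - 8*(-5)) + (8*8 - (-2)*(-5)) + ((-2)*3 - (-6)*8) + ((-6)*(-3) - (-3)*3)
= 178
Area = |178|/2 = 89

89


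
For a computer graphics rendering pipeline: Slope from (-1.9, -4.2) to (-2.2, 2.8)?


slope = (y2-y1)/(x2-x1) = (2.8-(-4.2))/((-2.2)-(-1.9)) = 7/(-0.3) = -23.3333

-23.3333


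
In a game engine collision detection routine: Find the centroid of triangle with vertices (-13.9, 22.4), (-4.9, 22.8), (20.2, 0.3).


Centroid = ((x_A+x_B+x_C)/3, (y_A+y_B+y_C)/3)
= (((-13.9)+(-4.9)+20.2)/3, (22.4+22.8+0.3)/3)
= (0.4667, 15.1667)

(0.4667, 15.1667)


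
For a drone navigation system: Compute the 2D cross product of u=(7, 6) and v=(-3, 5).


u x v = u_x*v_y - u_y*v_x = 7*5 - 6*(-3)
= 35 - (-18) = 53

53


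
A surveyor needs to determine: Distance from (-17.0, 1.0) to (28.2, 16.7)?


dx=45.2, dy=15.7
d^2 = 45.2^2 + 15.7^2 = 2289.53
d = sqrt(2289.53) = 47.849

47.849


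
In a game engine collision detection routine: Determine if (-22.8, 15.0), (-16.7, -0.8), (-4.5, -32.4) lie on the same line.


Cross product: ((-16.7)-(-22.8))*((-32.4)-15) - ((-0.8)-15)*((-4.5)-(-22.8))
= 0

Yes, collinear


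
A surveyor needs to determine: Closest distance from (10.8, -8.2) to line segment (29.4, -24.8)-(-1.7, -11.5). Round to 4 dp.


Project P onto AB: t = 0.6986 (clamped to [0,1])
Closest point on segment: (7.6743, -15.5089)
Distance: 7.9493

7.9493


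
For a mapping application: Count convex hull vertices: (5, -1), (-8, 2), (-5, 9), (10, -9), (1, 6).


Convex hull vertices (CCW): (-8, 2), (10, -9), (1, 6), (-5, 9)
Count = 4

4


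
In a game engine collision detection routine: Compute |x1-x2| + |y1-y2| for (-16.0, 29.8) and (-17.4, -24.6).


|(-16)-(-17.4)| + |29.8-(-24.6)| = 1.4 + 54.4 = 55.8

55.8


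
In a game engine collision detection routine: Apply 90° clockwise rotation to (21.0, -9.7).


90° CW: (x,y) -> (y, -x)
(21,-9.7) -> (-9.7, -21)

(-9.7, -21)


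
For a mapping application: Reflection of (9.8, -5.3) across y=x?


Reflection over y=x: (x,y) -> (y,x)
(9.8, -5.3) -> (-5.3, 9.8)

(-5.3, 9.8)


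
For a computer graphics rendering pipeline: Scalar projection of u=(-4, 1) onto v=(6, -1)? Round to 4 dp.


u.v = -25, |v| = sqrt(37) = 6.0828
Scalar projection = u.v / |v| = -25 / sqrt(37) = -4.11

-4.11


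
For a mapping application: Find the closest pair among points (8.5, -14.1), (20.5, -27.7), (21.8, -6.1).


d(P0,P1) = 18.1373, d(P0,P2) = 15.5206, d(P1,P2) = 21.6391
Closest: P0 and P2

Closest pair: (8.5, -14.1) and (21.8, -6.1), distance = 15.5206


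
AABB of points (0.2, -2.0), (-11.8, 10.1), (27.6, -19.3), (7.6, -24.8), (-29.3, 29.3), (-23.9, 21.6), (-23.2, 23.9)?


x range: [-29.3, 27.6]
y range: [-24.8, 29.3]
Bounding box: (-29.3,-24.8) to (27.6,29.3)

(-29.3,-24.8) to (27.6,29.3)


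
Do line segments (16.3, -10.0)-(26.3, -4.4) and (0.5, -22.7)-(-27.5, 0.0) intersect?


Cross products: d1=-714.26, d2=-1098.06, d3=-38.52, d4=345.28
d1*d2 < 0 and d3*d4 < 0? no

No, they don't intersect


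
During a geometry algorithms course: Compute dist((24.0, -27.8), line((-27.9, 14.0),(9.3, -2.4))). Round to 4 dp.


|cross product| = 703.8
|line direction| = sqrt(1652.8) = 40.6546
Distance = 703.8/sqrt(1652.8) = 17.3117

17.3117


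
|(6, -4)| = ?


|u| = sqrt(6^2 + (-4)^2) = sqrt(52) = 7.2111

7.2111


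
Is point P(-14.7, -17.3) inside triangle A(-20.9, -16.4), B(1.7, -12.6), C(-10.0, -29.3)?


Cross products: AB x AP = -43.9, BC x BP = -218.89, CA x CP = -70.17
All same sign? yes

Yes, inside


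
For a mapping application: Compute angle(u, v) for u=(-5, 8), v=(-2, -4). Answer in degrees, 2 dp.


u.v = -22, |u| = sqrt(89) = 9.434, |v| = sqrt(20) = 4.4721
cos(theta) = u.v/(|u||v|) = -22/sqrt(1780) = -0.52145
theta = acos(-0.52145) = 121.43 degrees

121.43 degrees


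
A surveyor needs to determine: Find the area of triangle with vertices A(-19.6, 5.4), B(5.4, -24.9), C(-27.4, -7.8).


Area = |x_A(y_B-y_C) + x_B(y_C-y_A) + x_C(y_A-y_B)|/2
= |335.16 + (-71.28) + (-830.22)|/2
= 566.34/2 = 283.17

283.17


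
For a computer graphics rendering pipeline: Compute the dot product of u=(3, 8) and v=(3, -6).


u . v = u_x*v_x + u_y*v_y = 3*3 + 8*(-6)
= 9 + (-48) = -39

-39


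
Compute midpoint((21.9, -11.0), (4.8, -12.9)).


M = ((21.9+4.8)/2, ((-11)+(-12.9))/2)
= (13.35, -11.95)

(13.35, -11.95)


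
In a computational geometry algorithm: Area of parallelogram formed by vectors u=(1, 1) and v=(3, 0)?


|u x v| = |1*0 - 1*3|
= |0 - 3| = 3

3


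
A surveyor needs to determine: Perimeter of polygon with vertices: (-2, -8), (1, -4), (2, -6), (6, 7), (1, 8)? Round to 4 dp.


Sides: (-2, -8)->(1, -4): sqrt(25) = 5, (1, -4)->(2, -6): sqrt(5) = 2.236068, (2, -6)->(6, 7): sqrt(185) = 13.601471, (6, 7)->(1, 8): sqrt(26) = 5.09902, (1, 8)->(-2, -8): sqrt(265) = 16.278821
Sum = 42.21538
Perimeter = 42.2154

42.2154


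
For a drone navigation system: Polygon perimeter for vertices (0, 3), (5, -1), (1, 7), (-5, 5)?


Sides: (0, 3)->(5, -1): sqrt(41) = 6.403124, (5, -1)->(1, 7): sqrt(80) = 8.944272, (1, 7)->(-5, 5): sqrt(40) = 6.324555, (-5, 5)->(0, 3): sqrt(29) = 5.385165
Sum = 27.057116
Perimeter = 27.0571

27.0571


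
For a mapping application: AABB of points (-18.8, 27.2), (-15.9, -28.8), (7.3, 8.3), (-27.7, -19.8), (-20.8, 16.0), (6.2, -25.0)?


x range: [-27.7, 7.3]
y range: [-28.8, 27.2]
Bounding box: (-27.7,-28.8) to (7.3,27.2)

(-27.7,-28.8) to (7.3,27.2)


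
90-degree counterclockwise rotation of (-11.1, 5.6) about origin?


90° CCW: (x,y) -> (-y, x)
(-11.1,5.6) -> (-5.6, -11.1)

(-5.6, -11.1)


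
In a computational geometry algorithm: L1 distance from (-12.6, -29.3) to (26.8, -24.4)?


|(-12.6)-26.8| + |(-29.3)-(-24.4)| = 39.4 + 4.9 = 44.3

44.3


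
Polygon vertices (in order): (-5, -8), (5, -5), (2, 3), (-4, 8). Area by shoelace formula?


Shoelace sum: ((-5)*(-5) - 5*(-8)) + (5*3 - 2*(-5)) + (2*8 - (-4)*3) + ((-4)*(-8) - (-5)*8)
= 190
Area = |190|/2 = 95

95


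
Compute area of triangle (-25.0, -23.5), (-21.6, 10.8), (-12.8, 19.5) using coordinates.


Area = |x_A(y_B-y_C) + x_B(y_C-y_A) + x_C(y_A-y_B)|/2
= |217.5 + (-928.8) + 439.04|/2
= 272.26/2 = 136.13

136.13


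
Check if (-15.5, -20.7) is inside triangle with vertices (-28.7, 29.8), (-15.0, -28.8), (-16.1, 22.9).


Cross products: AB x AP = 81.67, BC x BP = 16.94, CA x CP = 545.22
All same sign? yes

Yes, inside


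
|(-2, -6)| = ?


|u| = sqrt((-2)^2 + (-6)^2) = sqrt(40) = 6.3246

6.3246


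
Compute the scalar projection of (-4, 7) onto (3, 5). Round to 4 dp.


u.v = 23, |v| = sqrt(34) = 5.831
Scalar projection = u.v / |v| = 23 / sqrt(34) = 3.9445

3.9445


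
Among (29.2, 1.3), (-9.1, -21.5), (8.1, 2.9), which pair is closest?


d(P0,P1) = 44.5727, d(P0,P2) = 21.1606, d(P1,P2) = 29.853
Closest: P0 and P2

Closest pair: (29.2, 1.3) and (8.1, 2.9), distance = 21.1606


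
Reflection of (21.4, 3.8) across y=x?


Reflection over y=x: (x,y) -> (y,x)
(21.4, 3.8) -> (3.8, 21.4)

(3.8, 21.4)


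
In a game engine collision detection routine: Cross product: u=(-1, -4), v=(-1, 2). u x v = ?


u x v = u_x*v_y - u_y*v_x = (-1)*2 - (-4)*(-1)
= (-2) - 4 = -6

-6


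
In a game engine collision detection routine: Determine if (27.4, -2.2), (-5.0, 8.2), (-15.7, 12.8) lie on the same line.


Cross product: ((-5)-27.4)*(12.8-(-2.2)) - (8.2-(-2.2))*((-15.7)-27.4)
= -37.76

No, not collinear


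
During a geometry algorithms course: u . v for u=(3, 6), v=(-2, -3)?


u . v = u_x*v_x + u_y*v_y = 3*(-2) + 6*(-3)
= (-6) + (-18) = -24

-24


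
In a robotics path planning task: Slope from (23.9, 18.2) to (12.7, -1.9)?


slope = (y2-y1)/(x2-x1) = ((-1.9)-18.2)/(12.7-23.9) = (-20.1)/(-11.2) = 1.7946

1.7946


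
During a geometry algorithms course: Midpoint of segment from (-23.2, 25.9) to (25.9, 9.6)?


M = (((-23.2)+25.9)/2, (25.9+9.6)/2)
= (1.35, 17.75)

(1.35, 17.75)


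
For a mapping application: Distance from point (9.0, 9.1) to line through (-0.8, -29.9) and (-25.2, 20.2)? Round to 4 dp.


|cross product| = 1442.58
|line direction| = sqrt(3105.37) = 55.7258
Distance = 1442.58/sqrt(3105.37) = 25.8871

25.8871


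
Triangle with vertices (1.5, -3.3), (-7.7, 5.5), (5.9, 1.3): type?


Side lengths squared: AB^2=162.08, BC^2=202.6, CA^2=40.52
Sorted: [40.52, 162.08, 202.6]
By sides: Scalene, By angles: Right

Scalene, Right


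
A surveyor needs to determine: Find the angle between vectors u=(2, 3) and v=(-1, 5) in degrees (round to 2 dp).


u.v = 13, |u| = sqrt(13) = 3.6056, |v| = sqrt(26) = 5.099
cos(theta) = u.v/(|u||v|) = 13/sqrt(338) = 0.707107
theta = acos(0.707107) = 45 degrees

45 degrees


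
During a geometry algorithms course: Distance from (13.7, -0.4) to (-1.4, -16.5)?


dx=-15.1, dy=-16.1
d^2 = (-15.1)^2 + (-16.1)^2 = 487.22
d = sqrt(487.22) = 22.0731

22.0731


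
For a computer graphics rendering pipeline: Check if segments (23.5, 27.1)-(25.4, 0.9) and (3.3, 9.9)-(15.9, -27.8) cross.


Cross products: d1=978.26, d2=719.77, d3=-561.92, d4=-303.43
d1*d2 < 0 and d3*d4 < 0? no

No, they don't intersect


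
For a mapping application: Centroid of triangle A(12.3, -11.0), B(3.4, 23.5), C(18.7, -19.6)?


Centroid = ((x_A+x_B+x_C)/3, (y_A+y_B+y_C)/3)
= ((12.3+3.4+18.7)/3, ((-11)+23.5+(-19.6))/3)
= (11.4667, -2.3667)

(11.4667, -2.3667)


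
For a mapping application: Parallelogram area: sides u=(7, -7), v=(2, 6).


|u x v| = |7*6 - (-7)*2|
= |42 - (-14)| = 56

56


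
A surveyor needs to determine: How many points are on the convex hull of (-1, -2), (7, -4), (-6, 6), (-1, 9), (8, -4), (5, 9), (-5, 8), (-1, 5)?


Convex hull vertices (CCW): (-6, 6), (-1, -2), (7, -4), (8, -4), (5, 9), (-1, 9), (-5, 8)
Count = 7

7


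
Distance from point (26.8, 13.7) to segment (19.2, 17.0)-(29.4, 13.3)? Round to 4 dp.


Project P onto AB: t = 0.7622 (clamped to [0,1])
Closest point on segment: (26.9741, 14.18)
Distance: 0.5106

0.5106


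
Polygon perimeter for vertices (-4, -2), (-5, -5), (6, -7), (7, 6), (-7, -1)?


Sides: (-4, -2)->(-5, -5): sqrt(10) = 3.162278, (-5, -5)->(6, -7): sqrt(125) = 11.18034, (6, -7)->(7, 6): sqrt(170) = 13.038405, (7, 6)->(-7, -1): sqrt(245) = 15.652476, (-7, -1)->(-4, -2): sqrt(10) = 3.162278
Sum = 46.195777
Perimeter = 46.1958

46.1958


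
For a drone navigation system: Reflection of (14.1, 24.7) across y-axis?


Reflection over y-axis: (x,y) -> (-x,y)
(14.1, 24.7) -> (-14.1, 24.7)

(-14.1, 24.7)


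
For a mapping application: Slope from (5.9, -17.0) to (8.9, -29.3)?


slope = (y2-y1)/(x2-x1) = ((-29.3)-(-17))/(8.9-5.9) = (-12.3)/3 = -4.1

-4.1


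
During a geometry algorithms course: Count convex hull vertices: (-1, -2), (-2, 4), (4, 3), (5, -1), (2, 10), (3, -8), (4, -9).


Convex hull vertices (CCW): (-2, 4), (-1, -2), (3, -8), (4, -9), (5, -1), (4, 3), (2, 10)
Count = 7

7


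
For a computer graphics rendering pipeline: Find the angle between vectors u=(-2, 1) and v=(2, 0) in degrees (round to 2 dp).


u.v = -4, |u| = sqrt(5) = 2.2361, |v| = sqrt(4) = 2
cos(theta) = u.v/(|u||v|) = -4/sqrt(20) = -0.894427
theta = acos(-0.894427) = 153.43 degrees

153.43 degrees


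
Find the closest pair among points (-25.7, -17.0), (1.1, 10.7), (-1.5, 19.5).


d(P0,P1) = 38.5426, d(P0,P2) = 43.7937, d(P1,P2) = 9.1761
Closest: P1 and P2

Closest pair: (1.1, 10.7) and (-1.5, 19.5), distance = 9.1761


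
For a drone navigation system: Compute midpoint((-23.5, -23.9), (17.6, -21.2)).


M = (((-23.5)+17.6)/2, ((-23.9)+(-21.2))/2)
= (-2.95, -22.55)

(-2.95, -22.55)


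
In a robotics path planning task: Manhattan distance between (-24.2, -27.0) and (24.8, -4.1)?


|(-24.2)-24.8| + |(-27)-(-4.1)| = 49 + 22.9 = 71.9

71.9


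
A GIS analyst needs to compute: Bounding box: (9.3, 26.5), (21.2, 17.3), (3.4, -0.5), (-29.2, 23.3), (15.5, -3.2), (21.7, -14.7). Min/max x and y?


x range: [-29.2, 21.7]
y range: [-14.7, 26.5]
Bounding box: (-29.2,-14.7) to (21.7,26.5)

(-29.2,-14.7) to (21.7,26.5)


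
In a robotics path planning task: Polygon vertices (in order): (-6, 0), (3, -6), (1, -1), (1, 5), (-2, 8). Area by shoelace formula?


Shoelace sum: ((-6)*(-6) - 3*0) + (3*(-1) - 1*(-6)) + (1*5 - 1*(-1)) + (1*8 - (-2)*5) + ((-2)*0 - (-6)*8)
= 111
Area = |111|/2 = 55.5

55.5


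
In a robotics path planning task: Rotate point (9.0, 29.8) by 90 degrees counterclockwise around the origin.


90° CCW: (x,y) -> (-y, x)
(9,29.8) -> (-29.8, 9)

(-29.8, 9)


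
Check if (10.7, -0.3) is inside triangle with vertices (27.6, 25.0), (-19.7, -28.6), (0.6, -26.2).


Cross products: AB x AP = 290.85, BC x BP = 501.53, CA x CP = 182.18
All same sign? yes

Yes, inside


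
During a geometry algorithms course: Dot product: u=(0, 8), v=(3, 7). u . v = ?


u . v = u_x*v_x + u_y*v_y = 0*3 + 8*7
= 0 + 56 = 56

56


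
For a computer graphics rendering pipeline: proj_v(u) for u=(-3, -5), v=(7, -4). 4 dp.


u.v = -1, |v| = sqrt(65) = 8.0623
Scalar projection = u.v / |v| = -1 / sqrt(65) = -0.124

-0.124


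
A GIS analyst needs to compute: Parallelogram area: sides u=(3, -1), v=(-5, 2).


|u x v| = |3*2 - (-1)*(-5)|
= |6 - 5| = 1

1


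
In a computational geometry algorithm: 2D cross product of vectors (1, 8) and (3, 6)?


u x v = u_x*v_y - u_y*v_x = 1*6 - 8*3
= 6 - 24 = -18

-18


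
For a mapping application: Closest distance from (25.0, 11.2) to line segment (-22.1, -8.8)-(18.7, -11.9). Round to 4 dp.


Project P onto AB: t = 1 (clamped to [0,1])
Closest point on segment: (18.7, -11.9)
Distance: 23.9437

23.9437


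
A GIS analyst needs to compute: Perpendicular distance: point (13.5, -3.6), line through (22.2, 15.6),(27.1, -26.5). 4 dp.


|cross product| = 460.35
|line direction| = sqrt(1796.42) = 42.3842
Distance = 460.35/sqrt(1796.42) = 10.8614

10.8614


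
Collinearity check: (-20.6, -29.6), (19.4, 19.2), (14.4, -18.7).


Cross product: (19.4-(-20.6))*((-18.7)-(-29.6)) - (19.2-(-29.6))*(14.4-(-20.6))
= -1272

No, not collinear


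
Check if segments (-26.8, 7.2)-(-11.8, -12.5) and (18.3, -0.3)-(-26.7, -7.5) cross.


Cross products: d1=-662.22, d2=332.28, d3=775.97, d4=-218.53
d1*d2 < 0 and d3*d4 < 0? yes

Yes, they intersect


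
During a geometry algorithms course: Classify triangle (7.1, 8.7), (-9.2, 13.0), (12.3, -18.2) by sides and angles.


Side lengths squared: AB^2=284.18, BC^2=1435.69, CA^2=750.65
Sorted: [284.18, 750.65, 1435.69]
By sides: Scalene, By angles: Obtuse

Scalene, Obtuse


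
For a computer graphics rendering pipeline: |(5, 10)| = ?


|u| = sqrt(5^2 + 10^2) = sqrt(125) = 11.1803

11.1803


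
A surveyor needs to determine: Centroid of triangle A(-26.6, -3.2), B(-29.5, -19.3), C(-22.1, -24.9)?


Centroid = ((x_A+x_B+x_C)/3, (y_A+y_B+y_C)/3)
= (((-26.6)+(-29.5)+(-22.1))/3, ((-3.2)+(-19.3)+(-24.9))/3)
= (-26.0667, -15.8)

(-26.0667, -15.8)


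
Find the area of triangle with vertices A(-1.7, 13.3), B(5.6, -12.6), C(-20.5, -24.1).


Area = |x_A(y_B-y_C) + x_B(y_C-y_A) + x_C(y_A-y_B)|/2
= |(-19.55) + (-209.44) + (-530.95)|/2
= 759.94/2 = 379.97

379.97


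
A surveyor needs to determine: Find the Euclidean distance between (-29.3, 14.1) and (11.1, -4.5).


dx=40.4, dy=-18.6
d^2 = 40.4^2 + (-18.6)^2 = 1978.12
d = sqrt(1978.12) = 44.4761

44.4761


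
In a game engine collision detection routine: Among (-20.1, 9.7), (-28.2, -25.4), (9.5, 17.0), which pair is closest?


d(P0,P1) = 36.0225, d(P0,P2) = 30.4869, d(P1,P2) = 56.7367
Closest: P0 and P2

Closest pair: (-20.1, 9.7) and (9.5, 17.0), distance = 30.4869


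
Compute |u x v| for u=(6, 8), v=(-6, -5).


|u x v| = |6*(-5) - 8*(-6)|
= |(-30) - (-48)| = 18

18


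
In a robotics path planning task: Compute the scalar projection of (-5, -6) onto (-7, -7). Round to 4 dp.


u.v = 77, |v| = sqrt(98) = 9.8995
Scalar projection = u.v / |v| = 77 / sqrt(98) = 7.7782

7.7782


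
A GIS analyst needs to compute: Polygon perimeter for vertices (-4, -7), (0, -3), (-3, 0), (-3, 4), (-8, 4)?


Sides: (-4, -7)->(0, -3): sqrt(32) = 5.656854, (0, -3)->(-3, 0): sqrt(18) = 4.242641, (-3, 0)->(-3, 4): sqrt(16) = 4, (-3, 4)->(-8, 4): sqrt(25) = 5, (-8, 4)->(-4, -7): sqrt(137) = 11.7047
Sum = 30.604195
Perimeter = 30.6042

30.6042


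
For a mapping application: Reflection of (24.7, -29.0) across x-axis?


Reflection over x-axis: (x,y) -> (x,-y)
(24.7, -29) -> (24.7, 29)

(24.7, 29)


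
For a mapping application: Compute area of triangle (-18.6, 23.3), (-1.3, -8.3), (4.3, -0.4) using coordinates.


Area = |x_A(y_B-y_C) + x_B(y_C-y_A) + x_C(y_A-y_B)|/2
= |146.94 + 30.81 + 135.88|/2
= 313.63/2 = 156.815

156.815


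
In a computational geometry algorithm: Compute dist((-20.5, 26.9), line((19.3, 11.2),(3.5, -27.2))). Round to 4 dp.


|cross product| = 1776.38
|line direction| = sqrt(1724.2) = 41.5235
Distance = 1776.38/sqrt(1724.2) = 42.7801

42.7801


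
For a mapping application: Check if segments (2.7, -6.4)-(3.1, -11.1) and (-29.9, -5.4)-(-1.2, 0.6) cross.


Cross products: d1=-224.3, d2=-361.59, d3=-152.82, d4=-15.53
d1*d2 < 0 and d3*d4 < 0? no

No, they don't intersect


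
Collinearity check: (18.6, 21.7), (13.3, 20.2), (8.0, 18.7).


Cross product: (13.3-18.6)*(18.7-21.7) - (20.2-21.7)*(8-18.6)
= 0

Yes, collinear


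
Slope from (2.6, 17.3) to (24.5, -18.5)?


slope = (y2-y1)/(x2-x1) = ((-18.5)-17.3)/(24.5-2.6) = (-35.8)/21.9 = -1.6347

-1.6347


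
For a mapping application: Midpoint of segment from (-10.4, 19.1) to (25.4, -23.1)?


M = (((-10.4)+25.4)/2, (19.1+(-23.1))/2)
= (7.5, -2)

(7.5, -2)


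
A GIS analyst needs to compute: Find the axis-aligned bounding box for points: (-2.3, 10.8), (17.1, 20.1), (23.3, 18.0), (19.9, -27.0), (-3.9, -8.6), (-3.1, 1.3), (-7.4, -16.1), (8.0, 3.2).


x range: [-7.4, 23.3]
y range: [-27, 20.1]
Bounding box: (-7.4,-27) to (23.3,20.1)

(-7.4,-27) to (23.3,20.1)


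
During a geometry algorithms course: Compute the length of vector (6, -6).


|u| = sqrt(6^2 + (-6)^2) = sqrt(72) = 8.4853

8.4853


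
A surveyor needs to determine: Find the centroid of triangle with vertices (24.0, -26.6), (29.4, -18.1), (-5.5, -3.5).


Centroid = ((x_A+x_B+x_C)/3, (y_A+y_B+y_C)/3)
= ((24+29.4+(-5.5))/3, ((-26.6)+(-18.1)+(-3.5))/3)
= (15.9667, -16.0667)

(15.9667, -16.0667)


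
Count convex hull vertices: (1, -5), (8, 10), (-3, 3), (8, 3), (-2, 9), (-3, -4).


Convex hull vertices (CCW): (-3, -4), (1, -5), (8, 3), (8, 10), (-2, 9), (-3, 3)
Count = 6

6


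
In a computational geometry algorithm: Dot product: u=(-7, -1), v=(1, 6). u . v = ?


u . v = u_x*v_x + u_y*v_y = (-7)*1 + (-1)*6
= (-7) + (-6) = -13

-13


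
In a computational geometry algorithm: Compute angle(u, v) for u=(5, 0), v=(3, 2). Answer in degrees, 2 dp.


u.v = 15, |u| = sqrt(25) = 5, |v| = sqrt(13) = 3.6056
cos(theta) = u.v/(|u||v|) = 15/sqrt(325) = 0.83205
theta = acos(0.83205) = 33.69 degrees

33.69 degrees


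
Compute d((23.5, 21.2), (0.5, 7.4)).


dx=-23, dy=-13.8
d^2 = (-23)^2 + (-13.8)^2 = 719.44
d = sqrt(719.44) = 26.8224

26.8224


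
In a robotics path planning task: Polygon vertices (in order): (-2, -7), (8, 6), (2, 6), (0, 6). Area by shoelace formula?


Shoelace sum: ((-2)*6 - 8*(-7)) + (8*6 - 2*6) + (2*6 - 0*6) + (0*(-7) - (-2)*6)
= 104
Area = |104|/2 = 52

52


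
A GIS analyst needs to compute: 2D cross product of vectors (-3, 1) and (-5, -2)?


u x v = u_x*v_y - u_y*v_x = (-3)*(-2) - 1*(-5)
= 6 - (-5) = 11

11


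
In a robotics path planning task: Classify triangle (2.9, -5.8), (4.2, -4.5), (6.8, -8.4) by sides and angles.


Side lengths squared: AB^2=3.38, BC^2=21.97, CA^2=21.97
Sorted: [3.38, 21.97, 21.97]
By sides: Isosceles, By angles: Acute

Isosceles, Acute


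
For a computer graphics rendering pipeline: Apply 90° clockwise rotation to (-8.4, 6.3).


90° CW: (x,y) -> (y, -x)
(-8.4,6.3) -> (6.3, 8.4)

(6.3, 8.4)


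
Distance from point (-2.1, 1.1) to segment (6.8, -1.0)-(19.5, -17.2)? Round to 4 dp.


Project P onto AB: t = 0 (clamped to [0,1])
Closest point on segment: (6.8, -1)
Distance: 9.1444

9.1444


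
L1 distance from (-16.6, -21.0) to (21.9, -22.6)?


|(-16.6)-21.9| + |(-21)-(-22.6)| = 38.5 + 1.6 = 40.1

40.1


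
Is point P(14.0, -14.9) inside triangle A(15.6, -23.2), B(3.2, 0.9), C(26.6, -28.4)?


Cross products: AB x AP = -64.36, BC x BP = -53.28, CA x CP = -82.98
All same sign? yes

Yes, inside


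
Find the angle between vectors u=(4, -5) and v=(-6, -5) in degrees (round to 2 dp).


u.v = 1, |u| = sqrt(41) = 6.4031, |v| = sqrt(61) = 7.8102
cos(theta) = u.v/(|u||v|) = 1/sqrt(2501) = 0.019996
theta = acos(0.019996) = 88.85 degrees

88.85 degrees


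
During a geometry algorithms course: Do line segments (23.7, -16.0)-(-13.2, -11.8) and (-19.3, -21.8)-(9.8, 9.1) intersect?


Cross products: d1=-1159.92, d2=102.51, d3=394.62, d4=-867.81
d1*d2 < 0 and d3*d4 < 0? yes

Yes, they intersect


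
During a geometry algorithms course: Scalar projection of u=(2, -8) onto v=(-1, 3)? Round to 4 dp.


u.v = -26, |v| = sqrt(10) = 3.1623
Scalar projection = u.v / |v| = -26 / sqrt(10) = -8.2219

-8.2219


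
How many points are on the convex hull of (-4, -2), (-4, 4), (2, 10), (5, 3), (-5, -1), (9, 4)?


Convex hull vertices (CCW): (-5, -1), (-4, -2), (9, 4), (2, 10), (-4, 4)
Count = 5

5


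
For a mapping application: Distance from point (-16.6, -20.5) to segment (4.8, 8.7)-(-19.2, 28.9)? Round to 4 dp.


Project P onto AB: t = 0 (clamped to [0,1])
Closest point on segment: (4.8, 8.7)
Distance: 36.2022

36.2022


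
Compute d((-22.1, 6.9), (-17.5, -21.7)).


dx=4.6, dy=-28.6
d^2 = 4.6^2 + (-28.6)^2 = 839.12
d = sqrt(839.12) = 28.9676

28.9676


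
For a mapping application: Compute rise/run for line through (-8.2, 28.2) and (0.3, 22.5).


slope = (y2-y1)/(x2-x1) = (22.5-28.2)/(0.3-(-8.2)) = (-5.7)/8.5 = -0.6706

-0.6706


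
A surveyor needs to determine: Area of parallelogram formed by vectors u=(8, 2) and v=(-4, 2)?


|u x v| = |8*2 - 2*(-4)|
= |16 - (-8)| = 24

24


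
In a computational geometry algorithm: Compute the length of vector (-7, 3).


|u| = sqrt((-7)^2 + 3^2) = sqrt(58) = 7.6158

7.6158


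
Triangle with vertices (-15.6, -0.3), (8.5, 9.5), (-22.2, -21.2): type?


Side lengths squared: AB^2=676.85, BC^2=1884.98, CA^2=480.37
Sorted: [480.37, 676.85, 1884.98]
By sides: Scalene, By angles: Obtuse

Scalene, Obtuse


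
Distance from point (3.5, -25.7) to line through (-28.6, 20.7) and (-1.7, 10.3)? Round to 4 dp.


|cross product| = 914.32
|line direction| = sqrt(831.77) = 28.8404
Distance = 914.32/sqrt(831.77) = 31.7027

31.7027


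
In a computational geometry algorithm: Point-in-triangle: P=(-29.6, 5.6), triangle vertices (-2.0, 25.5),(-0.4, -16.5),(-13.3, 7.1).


Cross products: AB x AP = -1191.04, BC x BP = 404.03, CA x CP = 282.97
All same sign? no

No, outside


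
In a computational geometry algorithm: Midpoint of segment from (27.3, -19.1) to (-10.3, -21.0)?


M = ((27.3+(-10.3))/2, ((-19.1)+(-21))/2)
= (8.5, -20.05)

(8.5, -20.05)


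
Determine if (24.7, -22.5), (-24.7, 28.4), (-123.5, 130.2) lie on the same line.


Cross product: ((-24.7)-24.7)*(130.2-(-22.5)) - (28.4-(-22.5))*((-123.5)-24.7)
= 0

Yes, collinear


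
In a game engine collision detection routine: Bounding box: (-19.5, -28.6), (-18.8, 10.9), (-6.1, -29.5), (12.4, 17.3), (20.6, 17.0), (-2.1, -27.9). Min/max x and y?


x range: [-19.5, 20.6]
y range: [-29.5, 17.3]
Bounding box: (-19.5,-29.5) to (20.6,17.3)

(-19.5,-29.5) to (20.6,17.3)


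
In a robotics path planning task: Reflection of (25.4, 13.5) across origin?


Reflection over origin: (x,y) -> (-x,-y)
(25.4, 13.5) -> (-25.4, -13.5)

(-25.4, -13.5)


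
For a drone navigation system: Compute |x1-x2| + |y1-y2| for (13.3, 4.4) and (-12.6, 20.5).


|13.3-(-12.6)| + |4.4-20.5| = 25.9 + 16.1 = 42

42


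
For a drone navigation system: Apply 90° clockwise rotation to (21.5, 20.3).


90° CW: (x,y) -> (y, -x)
(21.5,20.3) -> (20.3, -21.5)

(20.3, -21.5)


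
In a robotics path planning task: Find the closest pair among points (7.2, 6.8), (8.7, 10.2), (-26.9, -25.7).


d(P0,P1) = 3.7162, d(P0,P2) = 47.1069, d(P1,P2) = 50.5586
Closest: P0 and P1

Closest pair: (7.2, 6.8) and (8.7, 10.2), distance = 3.7162


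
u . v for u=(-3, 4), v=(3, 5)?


u . v = u_x*v_x + u_y*v_y = (-3)*3 + 4*5
= (-9) + 20 = 11

11


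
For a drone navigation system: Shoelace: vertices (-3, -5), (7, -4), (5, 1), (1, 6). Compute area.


Shoelace sum: ((-3)*(-4) - 7*(-5)) + (7*1 - 5*(-4)) + (5*6 - 1*1) + (1*(-5) - (-3)*6)
= 116
Area = |116|/2 = 58

58


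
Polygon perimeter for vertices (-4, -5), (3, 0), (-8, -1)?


Sides: (-4, -5)->(3, 0): sqrt(74) = 8.602325, (3, 0)->(-8, -1): sqrt(122) = 11.045361, (-8, -1)->(-4, -5): sqrt(32) = 5.656854
Sum = 25.30454
Perimeter = 25.3045

25.3045


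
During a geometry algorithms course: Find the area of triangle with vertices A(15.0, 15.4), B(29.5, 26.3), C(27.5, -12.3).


Area = |x_A(y_B-y_C) + x_B(y_C-y_A) + x_C(y_A-y_B)|/2
= |579 + (-817.15) + (-299.75)|/2
= 537.9/2 = 268.95

268.95


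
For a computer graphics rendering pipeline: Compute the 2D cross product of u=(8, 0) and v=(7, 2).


u x v = u_x*v_y - u_y*v_x = 8*2 - 0*7
= 16 - 0 = 16

16


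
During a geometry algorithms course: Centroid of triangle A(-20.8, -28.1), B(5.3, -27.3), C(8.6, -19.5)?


Centroid = ((x_A+x_B+x_C)/3, (y_A+y_B+y_C)/3)
= (((-20.8)+5.3+8.6)/3, ((-28.1)+(-27.3)+(-19.5))/3)
= (-2.3, -24.9667)

(-2.3, -24.9667)


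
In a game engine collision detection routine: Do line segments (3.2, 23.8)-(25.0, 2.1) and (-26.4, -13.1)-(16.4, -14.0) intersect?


Cross products: d1=1605.96, d2=696.82, d3=-1446.74, d4=-537.6
d1*d2 < 0 and d3*d4 < 0? no

No, they don't intersect
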